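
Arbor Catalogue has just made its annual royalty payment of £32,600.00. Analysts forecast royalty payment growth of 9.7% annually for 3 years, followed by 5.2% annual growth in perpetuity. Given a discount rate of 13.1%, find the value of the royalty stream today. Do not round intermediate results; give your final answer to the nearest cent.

£488167.38

D_1 = 35762.20000
D_2 = 39231.13340
D_3 = 43036.55334
Terminal value at year 3: TV = D_3×(1+g_2)/(r−g_2) = 45274.45411/0.079 = 573094.35587
P_0 = D_1/(1+r)^1 + D_2/(1+r)^2 + D_3/(1+r)^3 + TV/(1+r)^3
    = 31619.98232 + 30669.42582 + 29747.44485 + 396130.53140 = 488167.38438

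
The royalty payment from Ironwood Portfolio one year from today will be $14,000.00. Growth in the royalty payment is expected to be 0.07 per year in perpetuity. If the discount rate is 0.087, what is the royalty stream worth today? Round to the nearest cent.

Growing perpetuity: P = D₁ / (r − g) = $14,000.0000 / (0.087 − 0.07) = $823,529.41

$823529.41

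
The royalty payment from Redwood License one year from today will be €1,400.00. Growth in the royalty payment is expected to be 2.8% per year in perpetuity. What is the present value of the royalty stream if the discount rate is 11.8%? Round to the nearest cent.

Growing perpetuity: P = D₁ / (r − g) = €1,400.0000 / (0.118 − 0.028) = €15,555.56

€15555.56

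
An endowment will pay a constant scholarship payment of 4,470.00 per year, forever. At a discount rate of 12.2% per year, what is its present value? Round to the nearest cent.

36639.34

Level perpetuity: PV = C / r = 4,470.00 / 0.122 = 36,639.34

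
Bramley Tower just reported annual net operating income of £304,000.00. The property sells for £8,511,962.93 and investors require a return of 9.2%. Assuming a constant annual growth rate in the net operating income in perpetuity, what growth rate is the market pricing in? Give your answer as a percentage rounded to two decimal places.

P = D₀(1+g)/(r−g) ⇒ P(r−g) = D₀(1+g) ⇒ g(P+D₀) = P·r − D₀
g = (P·r − D₀)/(P + D₀) = (£8,511,962.93×0.092 − £304,000.00) / (£8,511,962.93 + £304,000.00) = 0.054345

5.43%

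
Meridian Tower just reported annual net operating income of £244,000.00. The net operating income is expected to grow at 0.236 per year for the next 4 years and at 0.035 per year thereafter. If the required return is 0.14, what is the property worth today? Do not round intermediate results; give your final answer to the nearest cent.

£4523015.04

D_1 = 301584.00000
D_2 = 372757.82400
D_3 = 460728.67046
D_4 = 569460.63669
Terminal value at year 4: TV = D_4×(1+g_2)/(r−g_2) = 589391.75898/0.105 = 5613254.84741
P_0 = D_1/(1+r)^1 + D_2/(1+r)^2 + D_3/(1+r)^3 + D_4/(1+r)^4 + TV/(1+r)^4
    = 264547.36842 + 286825.04155 + 310978.72926 + 337166.41172 + 3323497.48700 = 4523015.03796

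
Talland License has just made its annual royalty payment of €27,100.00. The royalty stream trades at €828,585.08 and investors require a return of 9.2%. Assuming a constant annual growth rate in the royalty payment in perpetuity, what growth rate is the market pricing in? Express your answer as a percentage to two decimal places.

5.74%

P = D₀(1+g)/(r−g) ⇒ P(r−g) = D₀(1+g) ⇒ g(P+D₀) = P·r − D₀
g = (P·r − D₀)/(P + D₀) = (€828,585.08×0.092 − €27,100.00) / (€828,585.08 + €27,100.00) = 0.057416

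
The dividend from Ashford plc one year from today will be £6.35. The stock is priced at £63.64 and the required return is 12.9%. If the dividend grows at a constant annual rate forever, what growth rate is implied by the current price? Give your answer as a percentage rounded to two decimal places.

2.92%

P = D₁/(r−g) ⇒ g = r − D₁/P = 0.129 − £6.35/£63.64 = 0.029220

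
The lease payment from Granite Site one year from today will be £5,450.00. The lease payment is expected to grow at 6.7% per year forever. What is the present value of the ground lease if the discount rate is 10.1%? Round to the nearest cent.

Growing perpetuity: P = D₁ / (r − g) = £5,450.0000 / (0.101 − 0.067) = £160,294.12

£160294.12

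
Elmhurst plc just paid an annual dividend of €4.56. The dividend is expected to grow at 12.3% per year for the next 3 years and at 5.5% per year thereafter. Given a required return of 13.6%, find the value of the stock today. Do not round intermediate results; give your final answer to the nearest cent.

€70.75

D_1 = 5.12088
D_2 = 5.75075
D_3 = 6.45809
Terminal value at year 3: TV = D_3×(1+g_2)/(r−g_2) = 6.81329/0.081 = 84.11463
P_0 = D_1/(1+r)^1 + D_2/(1+r)^2 + D_3/(1+r)^3 + TV/(1+r)^3
    = 4.50782 + 4.45623 + 4.40524 + 57.37683 = 70.74611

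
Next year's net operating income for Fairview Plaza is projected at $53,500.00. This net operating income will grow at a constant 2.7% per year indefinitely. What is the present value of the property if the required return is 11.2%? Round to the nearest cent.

$629411.76

Growing perpetuity: P = D₁ / (r − g) = $53,500.0000 / (0.112 − 0.027) = $629,411.76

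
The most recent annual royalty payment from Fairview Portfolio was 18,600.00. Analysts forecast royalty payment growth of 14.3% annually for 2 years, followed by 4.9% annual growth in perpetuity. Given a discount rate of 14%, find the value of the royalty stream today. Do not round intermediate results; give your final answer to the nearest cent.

D_1 = 21259.80000
D_2 = 24299.95140
Terminal value at year 2: TV = D_2×(1+g_2)/(r−g_2) = 25490.64902/0.091 = 280117.02218
P_0 = D_1/(1+r)^1 + D_2/(1+r)^2 + TV/(1+r)^2
    = 18648.94737 + 18698.02355 + 215540.95274 = 252887.92366

252887.92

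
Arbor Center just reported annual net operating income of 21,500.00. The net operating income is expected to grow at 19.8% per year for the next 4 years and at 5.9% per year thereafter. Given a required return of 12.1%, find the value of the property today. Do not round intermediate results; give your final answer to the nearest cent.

D_1 = 25757.00000
D_2 = 30856.88600
D_3 = 36966.54943
D_4 = 44285.92621
Terminal value at year 4: TV = D_4×(1+g_2)/(r−g_2) = 46898.79586/0.062 = 756432.19131
P_0 = D_1/(1+r)^1 + D_2/(1+r)^2 + D_3/(1+r)^3 + D_4/(1+r)^4 + TV/(1+r)^4
    = 22976.80642 + 24555.05272 + 26241.70665 + 28044.21460 + 479013.27840 = 580831.05878

580831.06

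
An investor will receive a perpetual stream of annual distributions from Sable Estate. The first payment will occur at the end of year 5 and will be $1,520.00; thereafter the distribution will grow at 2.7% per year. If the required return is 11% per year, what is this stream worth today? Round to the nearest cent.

$12063.51

Value at end of year 4: C₁ / (r − g) = $1,520.00 / (0.11 − 0.027) = $18,313.2530
Discount to today: PV = $18,313.2530 / (1 + 0.11)^4 = $18,313.2530 / 1.518070 = $12,063.51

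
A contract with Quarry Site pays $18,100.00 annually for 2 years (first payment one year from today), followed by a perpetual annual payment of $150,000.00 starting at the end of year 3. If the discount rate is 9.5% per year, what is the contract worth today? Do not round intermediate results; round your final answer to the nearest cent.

$1348484.70

PV of 2-year annuity: $18,100.00 × [1 − (1+0.095)^−2] / 0.095 = 31625.27887
Perpetuity value at year 2: $150,000.00 / 0.095 = 1578947.36842
PV of perpetuity: 1578947.36842 / (1+0.095)^2 = 1316859.42196
Total PV = 31625.27887 + 1316859.42196 = 1348484.70084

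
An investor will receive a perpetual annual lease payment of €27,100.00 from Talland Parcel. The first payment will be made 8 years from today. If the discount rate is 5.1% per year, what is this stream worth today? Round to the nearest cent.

Value at end of year 7: C / r = €27,100.00 / 0.051 = €531,372.5490
Discount to today: PV = €531,372.5490 / (1 + 0.051)^7 = €531,372.5490 / 1.416508 = €375,128.54

€375128.54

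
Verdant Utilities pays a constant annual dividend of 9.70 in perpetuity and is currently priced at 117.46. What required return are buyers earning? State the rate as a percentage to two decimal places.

8.26%

P = C/r ⇒ r = C/P = 9.70/117.46 = 0.082581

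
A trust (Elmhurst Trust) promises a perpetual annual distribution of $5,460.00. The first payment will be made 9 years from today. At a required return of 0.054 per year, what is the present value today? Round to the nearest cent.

Value at end of year 8: C / r = $5,460.00 / 0.054 = $101,111.1111
Discount to today: PV = $101,111.1111 / (1 + 0.054)^8 = $101,111.1111 / 1.523088 = $66,385.62

$66385.62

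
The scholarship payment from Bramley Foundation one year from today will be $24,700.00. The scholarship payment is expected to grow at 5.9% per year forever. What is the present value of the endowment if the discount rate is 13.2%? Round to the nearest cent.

Growing perpetuity: P = D₁ / (r − g) = $24,700.0000 / (0.132 − 0.059) = $338,356.16

$338356.16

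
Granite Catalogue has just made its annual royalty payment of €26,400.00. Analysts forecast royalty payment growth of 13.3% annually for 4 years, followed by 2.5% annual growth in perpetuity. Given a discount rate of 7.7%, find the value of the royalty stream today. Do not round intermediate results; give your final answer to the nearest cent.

€757414.34

D_1 = 29911.20000
D_2 = 33889.38960
D_3 = 38396.67842
D_4 = 43503.43665
Terminal value at year 4: TV = D_4×(1+g_2)/(r−g_2) = 44591.02256/0.052 = 857519.66466
P_0 = D_1/(1+r)^1 + D_2/(1+r)^2 + D_3/(1+r)^3 + D_4/(1+r)^4 + TV/(1+r)^4
    = 27772.70195 + 29216.77930 + 30735.94331 + 32334.09821 + 637354.82055 = 757414.34333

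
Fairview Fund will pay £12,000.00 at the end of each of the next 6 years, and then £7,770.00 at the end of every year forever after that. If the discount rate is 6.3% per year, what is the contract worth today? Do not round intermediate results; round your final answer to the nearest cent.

£143938.99

PV of 6-year annuity: £12,000.00 × [1 − (1+0.063)^−6] / 0.063 = 58455.77066
Perpetuity value at year 6: £7,770.00 / 0.063 = 123333.33333
PV of perpetuity: 123333.33333 / (1+0.063)^6 = 85483.22183
Total PV = 58455.77066 + 85483.22183 = 143938.99249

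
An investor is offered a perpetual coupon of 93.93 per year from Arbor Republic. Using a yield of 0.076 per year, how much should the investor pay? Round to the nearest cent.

1235.92

Level perpetuity: PV = C / r = 93.93 / 0.076 = 1,235.92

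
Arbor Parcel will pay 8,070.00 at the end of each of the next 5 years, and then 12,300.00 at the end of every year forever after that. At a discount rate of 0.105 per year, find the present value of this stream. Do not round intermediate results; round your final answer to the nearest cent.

PV of 5-year annuity: 8,070.00 × [1 − (1+0.105)^−5] / 0.105 = 30204.86586
Perpetuity value at year 5: 12,300.00 / 0.105 = 117142.85714
PV of perpetuity: 117142.85714 / (1+0.105)^5 = 71105.70099
Total PV = 30204.86586 + 71105.70099 = 101310.56686

101310.57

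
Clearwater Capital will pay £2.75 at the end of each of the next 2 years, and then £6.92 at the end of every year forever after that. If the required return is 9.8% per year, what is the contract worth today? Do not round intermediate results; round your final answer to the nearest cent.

PV of 2-year annuity: £2.75 × [1 − (1+0.098)^−2] / 0.098 = 4.78557
Perpetuity value at year 2: £6.92 / 0.098 = 70.61224
PV of perpetuity: 70.61224 / (1+0.098)^2 = 58.57002
Total PV = 4.78557 + 58.57002 = 63.35558

£63.36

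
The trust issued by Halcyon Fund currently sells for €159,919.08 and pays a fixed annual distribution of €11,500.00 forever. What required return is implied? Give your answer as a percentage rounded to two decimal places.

7.19%

P = C/r ⇒ r = C/P = €11,500.00/€159,919.08 = 0.071911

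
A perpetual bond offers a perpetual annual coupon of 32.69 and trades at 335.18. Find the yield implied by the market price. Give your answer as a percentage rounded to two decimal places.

9.75%

P = C/r ⇒ r = C/P = 32.69/335.18 = 0.097530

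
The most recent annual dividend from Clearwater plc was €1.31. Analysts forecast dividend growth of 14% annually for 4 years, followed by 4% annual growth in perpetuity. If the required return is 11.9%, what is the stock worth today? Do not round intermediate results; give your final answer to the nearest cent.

€24.07

D_1 = 1.49340
D_2 = 1.70248
D_3 = 1.94082
D_4 = 2.21254
Terminal value at year 4: TV = D_4×(1+g_2)/(r−g_2) = 2.30104/0.079 = 29.12708
P_0 = D_1/(1+r)^1 + D_2/(1+r)^2 + D_3/(1+r)^3 + D_4/(1+r)^4 + TV/(1+r)^4
    = 1.33458 + 1.35963 + 1.38515 + 1.41114 + 18.57704 = 24.06755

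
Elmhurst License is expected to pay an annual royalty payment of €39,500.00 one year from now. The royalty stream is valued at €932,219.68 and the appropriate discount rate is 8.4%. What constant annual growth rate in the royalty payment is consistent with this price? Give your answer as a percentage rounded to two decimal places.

4.16%

P = D₁/(r−g) ⇒ g = r − D₁/P = 0.084 − €39,500.00/€932,219.68 = 0.041628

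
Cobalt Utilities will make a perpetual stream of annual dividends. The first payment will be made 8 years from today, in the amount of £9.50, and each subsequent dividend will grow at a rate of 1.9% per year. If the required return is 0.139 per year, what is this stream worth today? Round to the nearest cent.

£31.83

Value at end of year 7: C₁ / (r − g) = £9.50 / (0.139 − 0.019) = £79.1667
Discount to today: PV = £79.1667 / (1 + 0.139)^7 = £79.1667 / 2.486944 = £31.83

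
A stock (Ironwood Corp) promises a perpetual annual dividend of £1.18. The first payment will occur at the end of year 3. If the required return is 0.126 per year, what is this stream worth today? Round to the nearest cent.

£7.39

Value at end of year 2: C / r = £1.18 / 0.126 = £9.3651
Discount to today: PV = £9.3651 / (1 + 0.126)^2 = £9.3651 / 1.267876 = £7.39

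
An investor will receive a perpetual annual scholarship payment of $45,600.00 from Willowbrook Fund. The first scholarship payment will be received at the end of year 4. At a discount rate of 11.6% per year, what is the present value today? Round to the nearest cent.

$282822.70

Value at end of year 3: C / r = $45,600.00 / 0.116 = $393,103.4483
Discount to today: PV = $393,103.4483 / (1 + 0.116)^3 = $393,103.4483 / 1.389929 = $282,822.70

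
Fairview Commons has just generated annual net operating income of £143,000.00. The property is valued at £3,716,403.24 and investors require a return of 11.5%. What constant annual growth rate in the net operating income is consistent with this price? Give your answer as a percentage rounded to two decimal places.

P = D₀(1+g)/(r−g) ⇒ P(r−g) = D₀(1+g) ⇒ g(P+D₀) = P·r − D₀
g = (P·r − D₀)/(P + D₀) = (£3,716,403.24×0.115 − £143,000.00) / (£3,716,403.24 + £143,000.00) = 0.073687

7.37%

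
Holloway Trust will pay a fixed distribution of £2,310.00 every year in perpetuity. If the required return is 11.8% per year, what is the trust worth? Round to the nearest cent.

£19576.27

Level perpetuity: PV = C / r = £2,310.00 / 0.118 = £19,576.27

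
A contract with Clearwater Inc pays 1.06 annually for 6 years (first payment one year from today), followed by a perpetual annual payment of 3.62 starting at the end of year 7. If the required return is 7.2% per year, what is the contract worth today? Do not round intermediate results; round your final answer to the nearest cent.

38.15

PV of 6-year annuity: 1.06 × [1 − (1+0.072)^−6] / 0.072 = 5.02149
Perpetuity value at year 6: 3.62 / 0.072 = 50.27778
PV of perpetuity: 50.27778 / (1+0.072)^6 = 33.12893
Total PV = 5.02149 + 33.12893 = 38.15041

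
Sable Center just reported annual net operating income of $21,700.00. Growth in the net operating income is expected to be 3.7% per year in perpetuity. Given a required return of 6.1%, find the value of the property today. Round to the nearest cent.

D₁ = D₀ × (1 + g) = $21,700.00 × 1.037 = $22,502.9000
Growing perpetuity: P = D₁ / (r − g) = $22,502.9000 / (0.061 − 0.037) = $937,620.83

$937620.83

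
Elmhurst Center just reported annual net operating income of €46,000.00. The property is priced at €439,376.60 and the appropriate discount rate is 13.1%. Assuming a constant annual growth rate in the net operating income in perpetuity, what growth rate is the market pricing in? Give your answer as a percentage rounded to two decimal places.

P = D₀(1+g)/(r−g) ⇒ P(r−g) = D₀(1+g) ⇒ g(P+D₀) = P·r − D₀
g = (P·r − D₀)/(P + D₀) = (€439,376.60×0.131 − €46,000.00) / (€439,376.60 + €46,000.00) = 0.023813

2.38%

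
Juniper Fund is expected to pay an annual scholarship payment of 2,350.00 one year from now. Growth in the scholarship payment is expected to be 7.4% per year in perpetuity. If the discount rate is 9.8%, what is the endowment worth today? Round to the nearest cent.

97916.67

Growing perpetuity: P = D₁ / (r − g) = 2,350.0000 / (0.098 − 0.074) = 97,916.67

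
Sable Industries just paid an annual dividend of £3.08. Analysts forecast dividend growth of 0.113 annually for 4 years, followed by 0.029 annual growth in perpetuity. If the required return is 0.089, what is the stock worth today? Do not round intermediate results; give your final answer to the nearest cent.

£70.65

D_1 = 3.42804
D_2 = 3.81541
D_3 = 4.24655
D_4 = 4.72641
Terminal value at year 4: TV = D_4×(1+g_2)/(r−g_2) = 4.86348/0.06 = 81.05793
P_0 = D_1/(1+r)^1 + D_2/(1+r)^2 + D_3/(1+r)^3 + D_4/(1+r)^4 + TV/(1+r)^4
    = 3.14788 + 3.21725 + 3.28816 + 3.36062 + 57.63469 = 70.64861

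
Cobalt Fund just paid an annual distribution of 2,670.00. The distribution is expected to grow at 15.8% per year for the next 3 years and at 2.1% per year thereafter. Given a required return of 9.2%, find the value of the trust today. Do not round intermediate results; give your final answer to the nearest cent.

54804.24

D_1 = 3091.86000
D_2 = 3580.37388
D_3 = 4146.07295
Terminal value at year 3: TV = D_3×(1+g_2)/(r−g_2) = 4233.14049/0.071 = 59621.69697
P_0 = D_1/(1+r)^1 + D_2/(1+r)^2 + D_3/(1+r)^3 + TV/(1+r)^3
    = 2831.37363 + 3002.50060 + 3183.97042 + 45786.39154 = 54804.23619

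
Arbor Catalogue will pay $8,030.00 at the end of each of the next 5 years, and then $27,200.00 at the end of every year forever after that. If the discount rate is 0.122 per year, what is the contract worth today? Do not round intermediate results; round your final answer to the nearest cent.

PV of 5-year annuity: $8,030.00 × [1 − (1+0.122)^−5] / 0.122 = 28803.50648
Perpetuity value at year 5: $27,200.00 / 0.122 = 222950.81967
PV of perpetuity: 222950.81967 / (1+0.122)^5 = 125384.77032
Total PV = 28803.50648 + 125384.77032 = 154188.27680

$154188.28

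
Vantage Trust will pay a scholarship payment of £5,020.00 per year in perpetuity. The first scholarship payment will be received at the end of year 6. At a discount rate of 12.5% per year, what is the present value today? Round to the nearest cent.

Value at end of year 5: C / r = £5,020.00 / 0.125 = £40,160.0000
Discount to today: PV = £40,160.0000 / (1 + 0.125)^5 = £40,160.0000 / 1.802032 = £22,285.95

£22285.95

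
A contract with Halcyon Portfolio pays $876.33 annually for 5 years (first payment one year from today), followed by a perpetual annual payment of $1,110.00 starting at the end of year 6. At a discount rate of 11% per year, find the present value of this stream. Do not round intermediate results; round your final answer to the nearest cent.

PV of 5-year annuity: $876.33 × [1 − (1+0.11)^−5] / 0.11 = 3238.82543
Perpetuity value at year 5: $1,110.00 / 0.11 = 10090.90909
PV of perpetuity: 10090.90909 / (1+0.11)^5 = 5988.46340
Total PV = 3238.82543 + 5988.46340 = 9227.28883

$9227.29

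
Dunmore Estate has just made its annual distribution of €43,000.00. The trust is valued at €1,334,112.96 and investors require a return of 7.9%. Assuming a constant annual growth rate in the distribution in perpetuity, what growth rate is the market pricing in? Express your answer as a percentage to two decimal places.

4.53%

P = D₀(1+g)/(r−g) ⇒ P(r−g) = D₀(1+g) ⇒ g(P+D₀) = P·r − D₀
g = (P·r − D₀)/(P + D₀) = (€1,334,112.96×0.079 − €43,000.00) / (€1,334,112.96 + €43,000.00) = 0.045309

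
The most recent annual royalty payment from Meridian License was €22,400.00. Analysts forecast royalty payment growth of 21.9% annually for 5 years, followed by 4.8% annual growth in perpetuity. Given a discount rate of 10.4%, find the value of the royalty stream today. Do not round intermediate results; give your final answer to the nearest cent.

€840266.48

D_1 = 27305.60000
D_2 = 33285.52640
D_3 = 40575.05668
D_4 = 49460.99409
D_5 = 60292.95180
Terminal value at year 5: TV = D_5×(1+g_2)/(r−g_2) = 63187.01349/0.056 = 1128339.52657
P_0 = D_1/(1+r)^1 + D_2/(1+r)^2 + D_3/(1+r)^3 + D_4/(1+r)^4 + D_5/(1+r)^5 + TV/(1+r)^5
    = 24733.33333 + 27309.72222 + 30154.48495 + 33295.57714 + 36763.86642 + 688009.50017 = 840266.48424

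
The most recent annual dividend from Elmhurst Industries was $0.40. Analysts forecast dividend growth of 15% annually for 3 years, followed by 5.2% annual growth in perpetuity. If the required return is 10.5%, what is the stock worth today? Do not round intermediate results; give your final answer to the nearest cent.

$10.25

D_1 = 0.46000
D_2 = 0.52900
D_3 = 0.60835
Terminal value at year 3: TV = D_3×(1+g_2)/(r−g_2) = 0.63998/0.053 = 12.07517
P_0 = D_1/(1+r)^1 + D_2/(1+r)^2 + D_3/(1+r)^3 + TV/(1+r)^3
    = 0.41629 + 0.43324 + 0.45089 + 8.94966 = 10.25008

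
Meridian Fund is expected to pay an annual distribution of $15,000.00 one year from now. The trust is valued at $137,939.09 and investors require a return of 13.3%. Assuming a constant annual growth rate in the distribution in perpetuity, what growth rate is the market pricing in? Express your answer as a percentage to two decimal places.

P = D₁/(r−g) ⇒ g = r − D₁/P = 0.133 − $15,000.00/$137,939.09 = 0.024256

2.43%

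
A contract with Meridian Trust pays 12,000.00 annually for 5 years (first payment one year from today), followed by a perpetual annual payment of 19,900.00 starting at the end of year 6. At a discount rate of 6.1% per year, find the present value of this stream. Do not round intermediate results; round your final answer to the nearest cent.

293042.17

PV of 5-year annuity: 12,000.00 × [1 − (1+0.061)^−5] / 0.061 = 50411.14936
Perpetuity value at year 5: 19,900.00 / 0.061 = 326229.50820
PV of perpetuity: 326229.50820 / (1+0.061)^5 = 242631.01885
Total PV = 50411.14936 + 242631.01885 = 293042.16820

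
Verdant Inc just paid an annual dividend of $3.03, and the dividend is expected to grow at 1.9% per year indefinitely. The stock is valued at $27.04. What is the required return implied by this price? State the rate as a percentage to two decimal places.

13.32%

D₁ = $3.03 × 1.019 = $3.0876
P = D₁/(r − g) ⇒ r = D₁/P + g = $3.0876/$27.04 + 0.019 = 0.114185 + 0.019 = 0.133185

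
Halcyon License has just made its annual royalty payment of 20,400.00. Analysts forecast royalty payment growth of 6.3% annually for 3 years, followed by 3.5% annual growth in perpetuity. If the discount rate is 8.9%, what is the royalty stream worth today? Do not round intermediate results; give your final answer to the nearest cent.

421981.73

D_1 = 21685.20000
D_2 = 23051.36760
D_3 = 24503.60376
Terminal value at year 3: TV = D_3×(1+g_2)/(r−g_2) = 25361.22989/0.054 = 469652.40538
P_0 = D_1/(1+r)^1 + D_2/(1+r)^2 + D_3/(1+r)^3 + TV/(1+r)^3
    = 19912.94766 + 19437.52375 + 18973.45064 + 363657.80387 = 421981.72591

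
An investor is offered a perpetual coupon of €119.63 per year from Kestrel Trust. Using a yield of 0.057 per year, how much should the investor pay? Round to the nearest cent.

Level perpetuity: PV = C / r = €119.63 / 0.057 = €2,098.77

€2098.77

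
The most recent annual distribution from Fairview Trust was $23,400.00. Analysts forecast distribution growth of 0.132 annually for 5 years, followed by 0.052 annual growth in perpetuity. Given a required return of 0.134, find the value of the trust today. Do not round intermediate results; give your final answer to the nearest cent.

D_1 = 26488.80000
D_2 = 29985.32160
D_3 = 33943.38405
D_4 = 38423.91075
D_5 = 43495.86696
Terminal value at year 5: TV = D_5×(1+g_2)/(r−g_2) = 45757.65205/0.082 = 558020.14691
P_0 = D_1/(1+r)^1 + D_2/(1+r)^2 + D_3/(1+r)^3 + D_4/(1+r)^4 + D_5/(1+r)^5 + TV/(1+r)^5
    = 23358.73016 + 23317.53310 + 23276.40871 + 23235.35684 + 23194.37737 + 297566.89022 = 413949.29640

$413949.30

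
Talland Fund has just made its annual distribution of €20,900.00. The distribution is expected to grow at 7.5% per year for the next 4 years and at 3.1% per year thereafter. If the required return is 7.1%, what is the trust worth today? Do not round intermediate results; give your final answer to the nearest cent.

D_1 = 22467.50000
D_2 = 24152.56250
D_3 = 25964.00469
D_4 = 27911.30504
Terminal value at year 4: TV = D_4×(1+g_2)/(r−g_2) = 28776.55550/0.04 = 719413.88738
P_0 = D_1/(1+r)^1 + D_2/(1+r)^2 + D_3/(1+r)^3 + D_4/(1+r)^4 + TV/(1+r)^4
    = 20978.05789 + 21056.40731 + 21135.04936 + 21213.98512 + 546790.46634 = 631173.96601

€631173.97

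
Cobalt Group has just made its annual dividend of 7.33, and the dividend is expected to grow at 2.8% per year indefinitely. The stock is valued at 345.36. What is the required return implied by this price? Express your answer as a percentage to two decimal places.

D₁ = 7.33 × 1.028 = 7.5352
P = D₁/(r − g) ⇒ r = D₁/P + g = 7.5352/345.36 + 0.028 = 0.021819 + 0.028 = 0.049819

4.98%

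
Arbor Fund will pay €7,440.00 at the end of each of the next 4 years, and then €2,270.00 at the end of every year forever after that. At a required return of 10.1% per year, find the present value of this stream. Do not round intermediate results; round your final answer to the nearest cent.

PV of 4-year annuity: €7,440.00 × [1 − (1+0.101)^−4] / 0.101 = 23532.83753
Perpetuity value at year 4: €2,270.00 / 0.101 = 22475.24752
PV of perpetuity: 22475.24752 / (1+0.101)^4 = 15295.20167
Total PV = 23532.83753 + 15295.20167 = 38828.03919

€38828.04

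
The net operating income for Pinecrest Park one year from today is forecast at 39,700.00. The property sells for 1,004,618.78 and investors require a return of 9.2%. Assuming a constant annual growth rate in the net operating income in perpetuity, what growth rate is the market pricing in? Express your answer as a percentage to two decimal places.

5.25%

P = D₁/(r−g) ⇒ g = r − D₁/P = 0.092 − 39,700.00/1,004,618.78 = 0.052483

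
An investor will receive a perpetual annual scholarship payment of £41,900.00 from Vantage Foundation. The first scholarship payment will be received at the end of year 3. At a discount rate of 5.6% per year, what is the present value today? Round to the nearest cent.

Value at end of year 2: C / r = £41,900.00 / 0.056 = £748,214.2857
Discount to today: PV = £748,214.2857 / (1 + 0.056)^2 = £748,214.2857 / 1.115136 = £670,962.36

£670962.36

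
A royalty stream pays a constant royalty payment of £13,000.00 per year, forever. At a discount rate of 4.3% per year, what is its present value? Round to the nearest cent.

Level perpetuity: PV = C / r = £13,000.00 / 0.043 = £302,325.58

£302325.58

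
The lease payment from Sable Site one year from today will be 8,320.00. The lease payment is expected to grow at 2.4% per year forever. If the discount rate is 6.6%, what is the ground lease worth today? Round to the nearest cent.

Growing perpetuity: P = D₁ / (r − g) = 8,320.0000 / (0.066 − 0.024) = 198,095.24

198095.24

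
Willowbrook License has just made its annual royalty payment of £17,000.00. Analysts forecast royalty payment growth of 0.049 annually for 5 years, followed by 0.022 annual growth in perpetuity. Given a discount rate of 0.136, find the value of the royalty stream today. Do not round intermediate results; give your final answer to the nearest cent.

£169678.80

D_1 = 17833.00000
D_2 = 18706.81700
D_3 = 19623.45103
D_4 = 20585.00013
D_5 = 21593.66514
Terminal value at year 5: TV = D_5×(1+g_2)/(r−g_2) = 22068.72577/0.114 = 193585.31380
P_0 = D_1/(1+r)^1 + D_2/(1+r)^2 + D_3/(1+r)^3 + D_4/(1+r)^4 + D_5/(1+r)^5 + TV/(1+r)^5
    = 15698.06338 + 14495.83493 + 13385.67856 + 12360.54297 + 11413.91688 + 102324.76359 = 169678.80031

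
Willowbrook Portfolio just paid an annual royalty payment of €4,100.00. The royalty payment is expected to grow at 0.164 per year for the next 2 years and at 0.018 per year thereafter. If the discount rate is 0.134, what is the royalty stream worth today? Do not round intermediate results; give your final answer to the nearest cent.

€46438.24

D_1 = 4772.40000
D_2 = 5555.07360
Terminal value at year 2: TV = D_2×(1+g_2)/(r−g_2) = 5655.06492/0.116 = 48750.55970
P_0 = D_1/(1+r)^1 + D_2/(1+r)^2 + TV/(1+r)^2
    = 4208.46561 + 4319.80068 + 37909.97491 = 46438.24120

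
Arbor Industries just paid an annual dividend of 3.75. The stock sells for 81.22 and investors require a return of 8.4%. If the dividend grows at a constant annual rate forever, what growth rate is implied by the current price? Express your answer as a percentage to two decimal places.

3.62%

P = D₀(1+g)/(r−g) ⇒ P(r−g) = D₀(1+g) ⇒ g(P+D₀) = P·r − D₀
g = (P·r − D₀)/(P + D₀) = (81.22×0.084 − 3.75) / (81.22 + 3.75) = 0.036160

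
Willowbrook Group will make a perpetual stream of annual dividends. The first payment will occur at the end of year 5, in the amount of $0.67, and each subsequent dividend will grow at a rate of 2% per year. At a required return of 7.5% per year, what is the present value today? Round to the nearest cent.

$9.12

Value at end of year 4: C₁ / (r − g) = $0.67 / (0.075 − 0.02) = $12.1818
Discount to today: PV = $12.1818 / (1 + 0.075)^4 = $12.1818 / 1.335469 = $9.12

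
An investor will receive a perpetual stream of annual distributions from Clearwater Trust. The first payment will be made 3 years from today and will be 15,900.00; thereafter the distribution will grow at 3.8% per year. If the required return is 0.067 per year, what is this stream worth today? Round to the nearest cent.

481582.05

Value at end of year 2: C₁ / (r − g) = 15,900.00 / (0.067 − 0.038) = 548,275.8621
Discount to today: PV = 548,275.8621 / (1 + 0.067)^2 = 548,275.8621 / 1.138489 = 481,582.05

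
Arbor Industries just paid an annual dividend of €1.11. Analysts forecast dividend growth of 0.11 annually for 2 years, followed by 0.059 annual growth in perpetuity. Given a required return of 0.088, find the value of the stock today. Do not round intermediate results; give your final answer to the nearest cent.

D_1 = 1.23210
D_2 = 1.36763
Terminal value at year 2: TV = D_2×(1+g_2)/(r−g_2) = 1.44832/0.029 = 49.94211
P_0 = D_1/(1+r)^1 + D_2/(1+r)^2 + TV/(1+r)^2
    = 1.13244 + 1.15534 + 42.18996 = 44.47775

€44.48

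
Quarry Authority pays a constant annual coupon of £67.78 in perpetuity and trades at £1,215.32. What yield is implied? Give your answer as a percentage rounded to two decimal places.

P = C/r ⇒ r = C/P = £67.78/£1,215.32 = 0.055771

5.58%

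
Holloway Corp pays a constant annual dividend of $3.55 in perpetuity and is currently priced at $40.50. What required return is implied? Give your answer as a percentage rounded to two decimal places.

P = C/r ⇒ r = C/P = $3.55/$40.50 = 0.087654

8.77%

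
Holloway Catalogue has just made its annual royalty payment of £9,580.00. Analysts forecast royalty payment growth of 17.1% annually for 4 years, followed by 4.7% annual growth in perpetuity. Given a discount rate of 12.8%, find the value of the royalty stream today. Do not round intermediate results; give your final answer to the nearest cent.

D_1 = 11218.18000
D_2 = 13136.48878
D_3 = 15382.82836
D_4 = 18013.29201
Terminal value at year 4: TV = D_4×(1+g_2)/(r−g_2) = 18859.91674/0.081 = 232838.47822
P_0 = D_1/(1+r)^1 + D_2/(1+r)^2 + D_3/(1+r)^3 + D_4/(1+r)^4 + TV/(1+r)^4
    = 9945.19504 + 10324.31151 + 10717.88013 + 11126.45180 + 143819.69175 = 185933.53022

£185933.53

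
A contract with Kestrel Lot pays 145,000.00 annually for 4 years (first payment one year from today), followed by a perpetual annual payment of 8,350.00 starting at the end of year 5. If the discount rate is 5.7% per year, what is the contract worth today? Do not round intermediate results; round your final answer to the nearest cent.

PV of 4-year annuity: 145,000.00 × [1 − (1+0.057)^−4] / 0.057 = 505911.18494
Perpetuity value at year 4: 8,350.00 / 0.057 = 146491.22807
PV of perpetuity: 146491.22807 / (1+0.057)^4 = 117357.72190
Total PV = 505911.18494 + 117357.72190 = 623268.90684

623268.91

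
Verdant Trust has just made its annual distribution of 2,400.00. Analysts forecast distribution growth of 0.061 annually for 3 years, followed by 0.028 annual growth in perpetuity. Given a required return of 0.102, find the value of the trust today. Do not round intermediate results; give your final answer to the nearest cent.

36433.37

D_1 = 2546.40000
D_2 = 2701.73040
D_3 = 2866.53595
Terminal value at year 3: TV = D_3×(1+g_2)/(r−g_2) = 2946.79896/0.074 = 39821.60758
P_0 = D_1/(1+r)^1 + D_2/(1+r)^2 + D_3/(1+r)^3 + TV/(1+r)^3
    = 2310.70780 + 2224.73773 + 2141.96618 + 29755.96264 = 36433.37436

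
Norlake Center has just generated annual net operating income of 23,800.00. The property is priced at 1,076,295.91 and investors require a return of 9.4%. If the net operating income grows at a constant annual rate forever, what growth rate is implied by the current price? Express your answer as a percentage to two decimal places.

7.03%

P = D₀(1+g)/(r−g) ⇒ P(r−g) = D₀(1+g) ⇒ g(P+D₀) = P·r − D₀
g = (P·r − D₀)/(P + D₀) = (1,076,295.91×0.094 − 23,800.00) / (1,076,295.91 + 23,800.00) = 0.070332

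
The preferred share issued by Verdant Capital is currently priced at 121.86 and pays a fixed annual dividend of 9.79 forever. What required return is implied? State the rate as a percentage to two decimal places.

P = C/r ⇒ r = C/P = 9.79/121.86 = 0.080338

8.03%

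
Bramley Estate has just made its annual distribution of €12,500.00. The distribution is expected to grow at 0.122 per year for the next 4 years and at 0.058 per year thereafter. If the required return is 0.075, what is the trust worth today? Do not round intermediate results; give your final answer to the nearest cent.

€978884.95

D_1 = 14025.00000
D_2 = 15736.05000
D_3 = 17655.84810
D_4 = 19809.86157
Terminal value at year 4: TV = D_4×(1+g_2)/(r−g_2) = 20958.83354/0.017 = 1232872.56113
P_0 = D_1/(1+r)^1 + D_2/(1+r)^2 + D_3/(1+r)^3 + D_4/(1+r)^4 + TV/(1+r)^4
    = 13046.51163 + 13616.91725 + 14212.26154 + 14833.63484 + 923175.62692 = 978884.95218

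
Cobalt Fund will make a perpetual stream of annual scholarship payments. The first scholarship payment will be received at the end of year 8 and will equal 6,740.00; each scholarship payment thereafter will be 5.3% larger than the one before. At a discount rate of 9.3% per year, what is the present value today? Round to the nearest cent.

90418.81

Value at end of year 7: C₁ / (r − g) = 6,740.00 / (0.093 − 0.053) = 168,500.0000
Discount to today: PV = 168,500.0000 / (1 + 0.093)^7 = 168,500.0000 / 1.863550 = 90,418.81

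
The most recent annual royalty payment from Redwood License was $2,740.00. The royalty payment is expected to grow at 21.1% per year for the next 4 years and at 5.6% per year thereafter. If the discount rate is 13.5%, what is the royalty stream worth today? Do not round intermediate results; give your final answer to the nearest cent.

D_1 = 3318.14000
D_2 = 4018.26754
D_3 = 4866.12199
D_4 = 5892.87373
Terminal value at year 4: TV = D_4×(1+g_2)/(r−g_2) = 6222.87466/0.079 = 78770.56532
P_0 = D_1/(1+r)^1 + D_2/(1+r)^2 + D_3/(1+r)^3 + D_4/(1+r)^4 + TV/(1+r)^4
    = 2923.47137 + 3119.22804 + 3328.09265 + 3550.94290 + 47465.76844 = 60387.50339

$60387.50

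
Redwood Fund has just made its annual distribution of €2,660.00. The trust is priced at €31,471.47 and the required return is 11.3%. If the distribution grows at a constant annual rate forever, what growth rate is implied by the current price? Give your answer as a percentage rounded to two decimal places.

2.63%

P = D₀(1+g)/(r−g) ⇒ P(r−g) = D₀(1+g) ⇒ g(P+D₀) = P·r − D₀
g = (P·r − D₀)/(P + D₀) = (€31,471.47×0.113 − €2,660.00) / (€31,471.47 + €2,660.00) = 0.026260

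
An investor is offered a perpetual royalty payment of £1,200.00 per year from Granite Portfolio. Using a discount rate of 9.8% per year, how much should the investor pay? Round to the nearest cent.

£12244.90

Level perpetuity: PV = C / r = £1,200.00 / 0.098 = £12,244.90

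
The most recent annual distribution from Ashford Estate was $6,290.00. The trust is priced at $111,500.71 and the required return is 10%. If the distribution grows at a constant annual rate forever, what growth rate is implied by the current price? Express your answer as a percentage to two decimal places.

4.13%

P = D₀(1+g)/(r−g) ⇒ P(r−g) = D₀(1+g) ⇒ g(P+D₀) = P·r − D₀
g = (P·r − D₀)/(P + D₀) = ($111,500.71×0.1 − $6,290.00) / ($111,500.71 + $6,290.00) = 0.041260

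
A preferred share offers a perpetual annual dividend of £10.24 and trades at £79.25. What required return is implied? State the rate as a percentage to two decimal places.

12.92%

P = C/r ⇒ r = C/P = £10.24/£79.25 = 0.129211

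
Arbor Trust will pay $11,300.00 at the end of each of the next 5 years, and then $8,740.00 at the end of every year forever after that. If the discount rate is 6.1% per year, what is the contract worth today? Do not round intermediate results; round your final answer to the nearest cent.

$154033.07

PV of 5-year annuity: $11,300.00 × [1 − (1+0.061)^−5] / 0.061 = 47470.49898
Perpetuity value at year 5: $8,740.00 / 0.061 = 143278.68852
PV of perpetuity: 143278.68852 / (1+0.061)^5 = 106562.56808
Total PV = 47470.49898 + 106562.56808 = 154033.06705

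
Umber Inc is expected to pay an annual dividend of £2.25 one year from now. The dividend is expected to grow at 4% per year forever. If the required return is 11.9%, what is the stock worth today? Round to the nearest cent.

£28.48

Growing perpetuity: P = D₁ / (r − g) = £2.2500 / (0.119 − 0.04) = £28.48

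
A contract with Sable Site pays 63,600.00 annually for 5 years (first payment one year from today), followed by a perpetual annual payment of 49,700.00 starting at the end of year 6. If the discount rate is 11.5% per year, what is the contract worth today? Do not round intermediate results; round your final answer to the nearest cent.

PV of 5-year annuity: 63,600.00 × [1 − (1+0.115)^−5] / 0.115 = 232132.23107
Perpetuity value at year 5: 49,700.00 / 0.115 = 432173.91304
PV of perpetuity: 432173.91304 / (1+0.115)^5 = 250774.98405
Total PV = 232132.23107 + 250774.98405 = 482907.21512

482907.22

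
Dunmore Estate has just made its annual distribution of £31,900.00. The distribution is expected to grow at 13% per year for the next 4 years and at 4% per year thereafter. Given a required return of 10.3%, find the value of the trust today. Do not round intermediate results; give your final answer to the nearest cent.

£715691.96

D_1 = 36047.00000
D_2 = 40733.11000
D_3 = 46028.41430
D_4 = 52012.10816
Terminal value at year 4: TV = D_4×(1+g_2)/(r−g_2) = 54092.59249/0.063 = 858612.57913
P_0 = D_1/(1+r)^1 + D_2/(1+r)^2 + D_3/(1+r)^3 + D_4/(1+r)^4 + TV/(1+r)^4
    = 32680.87035 + 33480.85539 + 34300.42302 + 35140.05260 + 580089.75719 = 715691.95856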